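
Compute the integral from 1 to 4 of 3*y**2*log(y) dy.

-21 + 128*log(2)

Integrate by parts once (u = ln y, dv = 3*y**2 dy).
An antiderivative is F(y) = y**3*(3*log(y) - 1)/3.
Then F(4) - F(1) = (-64/3 + 128*log(2)) - (-1/3) = -21 + 128*log(2).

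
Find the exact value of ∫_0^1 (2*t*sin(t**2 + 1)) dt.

-cos(2) + cos(1)

Let u = t**2 + 1, so du = 2*t dt. When t = 0, u = 1; when t = 1, u = 2.
The integral becomes ∫ sin(u) du from 1 to 2, with antiderivative -cos(u).
Back in t: F(t) = -cos(t**2 + 1).
Then F(1) - F(0) = (-cos(2)) - (-cos(1)) = -cos(2) + cos(1).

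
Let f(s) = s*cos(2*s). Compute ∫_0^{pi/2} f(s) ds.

-1/2

Integrate by parts once (u = s, dv = cos(2*s) ds).
An antiderivative is F(s) = s*sin(2*s)/2 + cos(2*s)/4.
Then F(pi/2) - F(0) = (-1/4) - (1/4) = -1/2.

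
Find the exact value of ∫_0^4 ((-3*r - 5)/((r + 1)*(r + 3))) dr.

-2*log(7) - log(5) + 2*log(3)

Factor the denominator: r**2 + 4*r + 3 = (r + 3)(r + 1).
Partial fractions: (-3*r - 5)/((r + 1)*(r + 3)) = -2/(r + 3) - 1/(r + 1).
An antiderivative is F(r) = -log(r + 1) - 2*log(r + 3).
Then F(4) - F(0) = (-2*log(7) - log(5)) - (-log(9)) = -2*log(7) - log(5) + 2*log(3).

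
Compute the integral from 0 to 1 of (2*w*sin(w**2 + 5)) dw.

Let u = w**2 + 5, so du = 2*w dw. When w = 0, u = 5; when w = 1, u = 6.
The integral becomes ∫ sin(u) du from 5 to 6, with antiderivative -cos(u).
Back in w: F(w) = -cos(w**2 + 5).
Then F(1) - F(0) = (-cos(6)) - (-cos(5)) = -cos(6) + cos(5).

-cos(6) + cos(5)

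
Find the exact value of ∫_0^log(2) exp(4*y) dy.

15/4

Let u = exp(y), so du = exp(y) dy. When y = 0, u = 1; when y = log(2), u = 2.
The integral becomes ∫ u**3 du from 1 to 2, with antiderivative u**4/4.
Back in y: F(y) = exp(4*y)/4.
Then F(log(2)) - F(0) = (4) - (1/4) = 15/4.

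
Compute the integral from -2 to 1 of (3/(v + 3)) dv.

log(64)

An antiderivative is F(v) = 3*log(v + 3).
Then F(1) - F(-2) = (log(64)) - (0) = log(64).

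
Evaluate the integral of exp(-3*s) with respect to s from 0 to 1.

An antiderivative is F(s) = -exp(-3*s)/3.
Then F(1) - F(0) = (-exp(-3)/3) - (-1/3) = -(1 - exp(3))*exp(-3)/3.

-(1 - exp(3))*exp(-3)/3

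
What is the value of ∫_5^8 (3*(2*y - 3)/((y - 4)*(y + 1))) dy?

Factor the denominator: y**2 - 3*y - 4 = (y + 1)(y - 4).
Partial fractions: 3*(2*y - 3)/((y - 4)*(y + 1)) = 3/(y + 1) + 3/(y - 4).
An antiderivative is F(y) = 3*log(y - 4) + 3*log(y + 1).
Then F(8) - F(5) = (6*log(2) + 6*log(3)) - (3*log(2) + 3*log(3)) = 3*log(2) + 3*log(3).

3*log(2) + 3*log(3)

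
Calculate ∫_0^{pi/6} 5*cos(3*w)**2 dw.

Use the identity cos^2(3*w) = (1 + cos(6*w))/2.
An antiderivative is F(w) = 5*w/2 + 5*sin(6*w)/12.
Then F(pi/6) - F(0) = (5*pi/12) - (0) = 5*pi/12.

5*pi/12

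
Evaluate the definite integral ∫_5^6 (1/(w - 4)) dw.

log(2)

An antiderivative is F(w) = log(w - 4).
Then F(6) - F(5) = (log(2)) - (0) = log(2).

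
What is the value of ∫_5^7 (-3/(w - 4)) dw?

An antiderivative is F(w) = -3*log(w - 4).
Then F(7) - F(5) = (-log(27)) - (0) = -log(27).

-log(27)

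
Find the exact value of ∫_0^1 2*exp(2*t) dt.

-1 + exp(2)

An antiderivative is F(t) = exp(2*t).
Then F(1) - F(0) = (exp(2)) - (1) = -1 + exp(2).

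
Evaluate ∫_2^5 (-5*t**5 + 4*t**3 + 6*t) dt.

By the power rule, an antiderivative is F(t) = -5*t**6/6 + t**4 + 3*t**2.
Then F(5) - F(2) = (-73925/6) - (-76/3) = -24591/2.

-24591/2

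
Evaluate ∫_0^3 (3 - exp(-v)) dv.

exp(-3) + 8

An antiderivative is F(v) = 3*v + exp(-v).
Then F(3) - F(0) = (exp(-3) + 9) - (1) = exp(-3) + 8.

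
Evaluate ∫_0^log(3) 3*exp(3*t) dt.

26

Let u = exp(t), so du = exp(t) dt. When t = 0, u = 1; when t = log(3), u = 3.
The integral becomes 3·∫ u**2 du from 1 to 3, with antiderivative u**3.
Back in t: F(t) = exp(3*t).
Then F(log(3)) - F(0) = (27) - (1) = 26.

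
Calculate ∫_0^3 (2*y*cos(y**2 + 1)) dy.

Let u = y**2 + 1, so du = 2*y dy. When y = 0, u = 1; when y = 3, u = 10.
The integral becomes ∫ cos(u) du from 1 to 10, with antiderivative sin(u).
Back in y: F(y) = sin(y**2 + 1).
Then F(3) - F(0) = (sin(10)) - (sin(1)) = -sin(1) + sin(10).

-sin(1) + sin(10)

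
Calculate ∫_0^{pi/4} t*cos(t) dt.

Integrate by parts once (u = t, dv = cos(t) dt).
An antiderivative is F(t) = t*sin(t) + cos(t).
Then F(pi/4) - F(0) = (sqrt(2)*(pi + 4)/8) - (1) = -1 + sqrt(2)*pi/8 + sqrt(2)/2.

-1 + sqrt(2)*pi/8 + sqrt(2)/2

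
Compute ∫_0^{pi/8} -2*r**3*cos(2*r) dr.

Integrate by parts 3 times (u = r^3, dv = -2*cos(2*r) dr).
An antiderivative is F(r) = -r**3*sin(2*r) - 3*r**2*cos(2*r)/2 + 3*r*sin(2*r)/2 + 3*cos(2*r)/4.
Then F(pi/8) - F(0) = (sqrt(2)*(-12*pi**2 - pi**3 + 96*pi + 384)/1024) - (3/4) = -3/4 - 3*sqrt(2)*pi**2/256 - sqrt(2)*pi**3/1024 + 3*sqrt(2)*pi/32 + 3*sqrt(2)/8.

-3/4 - 3*sqrt(2)*pi**2/256 - sqrt(2)*pi**3/1024 + 3*sqrt(2)*pi/32 + 3*sqrt(2)/8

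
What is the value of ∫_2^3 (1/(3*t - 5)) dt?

2*log(2)/3

An antiderivative is F(t) = log(3*t - 5)/3.
Then F(3) - F(2) = (2*log(2)/3) - (0) = 2*log(2)/3.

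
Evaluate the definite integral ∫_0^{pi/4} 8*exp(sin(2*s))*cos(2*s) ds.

Let u = sin(2*s), so du = 2*cos(2*s) ds. When s = 0, u = 0; when s = pi/4, u = 1.
The integral becomes 4·∫ exp(u) du from 0 to 1, with antiderivative 4*exp(u).
Back in s: F(s) = 4*exp(sin(2*s)).
Then F(pi/4) - F(0) = (4*E) - (4) = -4 + 4*E.

-4 + 4*E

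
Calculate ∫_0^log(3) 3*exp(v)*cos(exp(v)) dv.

-3*sin(1) + 3*sin(3)

Let u = exp(v), so du = exp(v) dv. When v = 0, u = 1; when v = log(3), u = 3.
The integral becomes 3·∫ cos(u) du from 1 to 3, with antiderivative 3*sin(u).
Back in v: F(v) = 3*sin(exp(v)).
Then F(log(3)) - F(0) = (3*sin(3)) - (3*sin(1)) = -3*sin(1) + 3*sin(3).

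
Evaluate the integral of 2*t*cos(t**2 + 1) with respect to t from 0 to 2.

Let u = t**2 + 1, so du = 2*t dt. When t = 0, u = 1; when t = 2, u = 5.
The integral becomes ∫ cos(u) du from 1 to 5, with antiderivative sin(u).
Back in t: F(t) = sin(t**2 + 1).
Then F(2) - F(0) = (sin(5)) - (sin(1)) = sin(5) - sin(1).

sin(5) - sin(1)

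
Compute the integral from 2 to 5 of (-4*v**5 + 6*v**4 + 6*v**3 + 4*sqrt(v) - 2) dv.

By the power rule, an antiderivative is F(v) = -2*v**6/3 + 6*v**5/5 + 3*v**4/2 + 8*v**(3/2)/3 - 2*v.
Then F(5) - F(2) = (-34435/6 + 40*sqrt(5)/3) - (16*sqrt(2)/3 + 236/15) = -57549/10 - 16*sqrt(2)/3 + 40*sqrt(5)/3.

-57549/10 - 16*sqrt(2)/3 + 40*sqrt(5)/3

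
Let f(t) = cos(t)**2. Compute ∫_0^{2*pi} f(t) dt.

pi

Use the identity cos^2(t) = (1 + cos(2*t))/2.
An antiderivative is F(t) = t/2 + sin(2*t)/4.
Then F(2*pi) - F(0) = (pi) - (0) = pi.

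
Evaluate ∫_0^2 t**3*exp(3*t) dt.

Integrate by parts 3 times (u = t^3, dv = exp(3*t) dt).
An antiderivative is F(t) = (9*t**3 - 9*t**2 + 6*t - 2)*exp(3*t)/27.
Then F(2) - F(0) = (46*exp(6)/27) - (-2/27) = 2/27 + 46*exp(6)/27.

2/27 + 46*exp(6)/27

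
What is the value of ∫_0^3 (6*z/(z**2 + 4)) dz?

Let u = z**2 + 4, so du = 2*z dz. When z = 0, u = 4; when z = 3, u = 13.
The integral becomes 3·∫ 1/u du from 4 to 13, with antiderivative 3*log(u).
Back in z: F(z) = 3*log(z**2 + 4).
Then F(3) - F(0) = (3*log(13)) - (log(64)) = -6*log(2) + 3*log(13).

-6*log(2) + 3*log(13)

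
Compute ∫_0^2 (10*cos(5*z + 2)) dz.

-2*sin(2) + 2*sin(12)

Let u = 5*z + 2, so du = 5 dz. When z = 0, u = 2; when z = 2, u = 12.
The integral becomes 2·∫ cos(u) du from 2 to 12, with antiderivative 2*sin(u).
Back in z: F(z) = 2*sin(5*z + 2).
Then F(2) - F(0) = (2*sin(12)) - (2*sin(2)) = -2*sin(2) + 2*sin(12).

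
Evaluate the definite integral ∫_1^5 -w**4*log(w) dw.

3124/25 - 625*log(5)

Integrate by parts once (u = ln w, dv = -w**4 dw).
An antiderivative is F(w) = -w**5*(5*log(w) - 1)/25.
Then F(5) - F(1) = (125 - 625*log(5)) - (1/25) = 3124/25 - 625*log(5).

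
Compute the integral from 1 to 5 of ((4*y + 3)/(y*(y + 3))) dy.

Factor the denominator: y**2 + 3*y = (y + 3)y.
Partial fractions: (4*y + 3)/(y*(y + 3)) = 3/(y + 3) + 1/y.
An antiderivative is F(y) = log(y) + 3*log(y + 3).
Then F(5) - F(1) = (log(5) + 9*log(2)) - (log(64)) = log(40).

log(40)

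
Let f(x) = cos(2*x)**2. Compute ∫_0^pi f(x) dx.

pi/2

Use the identity cos^2(2*x) = (1 + cos(4*x))/2.
An antiderivative is F(x) = x/2 + sin(4*x)/8.
Then F(pi) - F(0) = (pi/2) - (0) = pi/2.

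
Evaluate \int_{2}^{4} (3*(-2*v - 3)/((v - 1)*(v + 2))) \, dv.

Factor the denominator: v**2 + v - 2 = (v + 2)(v - 1).
Partial fractions: 3*(-2*v - 3)/((v - 1)*(v + 2)) = -1/(v + 2) - 5/(v - 1).
An antiderivative is F(v) = -5*log(v - 1) - log(v + 2).
Then F(4) - F(2) = (-6*log(3) - log(2)) - (-log(4)) = -6*log(3) + log(2).

-6*log(3) + log(2)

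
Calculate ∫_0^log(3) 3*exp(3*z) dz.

26

Let u = exp(z), so du = exp(z) dz. When z = 0, u = 1; when z = log(3), u = 3.
The integral becomes 3·∫ u**2 du from 1 to 3, with antiderivative u**3.
Back in z: F(z) = exp(3*z).
Then F(log(3)) - F(0) = (27) - (1) = 26.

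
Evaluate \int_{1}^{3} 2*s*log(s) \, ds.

Integrate by parts once (u = ln s, dv = 2*s ds).
An antiderivative is F(s) = s**2*(2*log(s) - 1)/2.
Then F(3) - F(1) = (-9/2 + 9*log(3)) - (-1/2) = -4 + 9*log(3).

-4 + 9*log(3)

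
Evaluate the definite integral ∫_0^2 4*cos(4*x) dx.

sin(8)

Let u = 4*x, so du = 4 dx. When x = 0, u = 0; when x = 2, u = 8.
The integral becomes ∫ cos(u) du from 0 to 8, with antiderivative sin(u).
Back in x: F(x) = sin(4*x).
Then F(2) - F(0) = (sin(8)) - (0) = sin(8).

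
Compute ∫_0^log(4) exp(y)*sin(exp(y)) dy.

cos(1) - cos(4)

Let u = exp(y), so du = exp(y) dy. When y = 0, u = 1; when y = log(4), u = 4.
The integral becomes ∫ sin(u) du from 1 to 4, with antiderivative -cos(u).
Back in y: F(y) = -cos(exp(y)).
Then F(log(4)) - F(0) = (-cos(4)) - (-cos(1)) = cos(1) - cos(4).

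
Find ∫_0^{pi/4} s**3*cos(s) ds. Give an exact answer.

Integrate by parts 3 times (u = s^3, dv = cos(s) ds).
An antiderivative is F(s) = s**3*sin(s) + 3*s**2*cos(s) - 6*s*sin(s) - 6*cos(s).
Then F(pi/4) - F(0) = (sqrt(2)*(-384 - 96*pi + pi**3 + 12*pi**2)/128) - (-6) = -3*sqrt(2) - 3*sqrt(2)*pi/4 + sqrt(2)*pi**3/128 + 3*sqrt(2)*pi**2/32 + 6.

-3*sqrt(2) - 3*sqrt(2)*pi/4 + sqrt(2)*pi**3/128 + 3*sqrt(2)*pi**2/32 + 6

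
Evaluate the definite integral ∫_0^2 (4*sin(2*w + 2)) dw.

Let u = 2*w + 2, so du = 2 dw. When w = 0, u = 2; when w = 2, u = 6.
The integral becomes 2·∫ sin(u) du from 2 to 6, with antiderivative -2*cos(u).
Back in w: F(w) = -2*cos(2*w + 2).
Then F(2) - F(0) = (-2*cos(6)) - (-2*cos(2)) = -2*cos(6) + 2*cos(2).

-2*cos(6) + 2*cos(2)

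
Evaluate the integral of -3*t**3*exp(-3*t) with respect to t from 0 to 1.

-2/9 + 26*exp(-3)/9

Integrate by parts 3 times (u = t^3, dv = -3*exp(-3*t) dt).
An antiderivative is F(t) = (9*t**3 + 9*t**2 + 6*t + 2)*exp(-3*t)/9.
Then F(1) - F(0) = (26*exp(-3)/9) - (2/9) = -2/9 + 26*exp(-3)/9.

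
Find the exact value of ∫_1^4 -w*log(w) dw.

Integrate by parts once (u = ln w, dv = -w dw).
An antiderivative is F(w) = -w**2*(2*log(w) - 1)/4.
Then F(4) - F(1) = (4 - 16*log(2)) - (1/4) = 15/4 - 16*log(2).

15/4 - 16*log(2)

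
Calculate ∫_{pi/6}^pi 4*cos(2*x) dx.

-sqrt(3)

An antiderivative is F(x) = 2*sin(2*x).
Then F(pi) - F(pi/6) = (0) - (sqrt(3)) = -sqrt(3).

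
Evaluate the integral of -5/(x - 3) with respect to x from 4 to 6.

An antiderivative is F(x) = -5*log(x - 3).
Then F(6) - F(4) = (-5*log(3)) - (0) = -5*log(3).

-5*log(3)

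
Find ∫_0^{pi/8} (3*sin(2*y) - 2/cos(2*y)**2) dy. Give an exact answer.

An antiderivative is F(y) = -3*cos(2*y)/2 - tan(2*y).
Then F(pi/8) - F(0) = (-3*sqrt(2)/4 - 1) - (-3/2) = 1/2 - 3*sqrt(2)/4.

1/2 - 3*sqrt(2)/4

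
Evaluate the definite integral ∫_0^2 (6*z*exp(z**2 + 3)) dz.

-3*(1 - exp(4))*exp(3)

Let u = z**2 + 3, so du = 2*z dz. When z = 0, u = 3; when z = 2, u = 7.
The integral becomes 3·∫ exp(u) du from 3 to 7, with antiderivative 3*exp(u).
Back in z: F(z) = 3*exp(z**2 + 3).
Then F(2) - F(0) = (3*exp(7)) - (3*exp(3)) = -3*(1 - exp(4))*exp(3).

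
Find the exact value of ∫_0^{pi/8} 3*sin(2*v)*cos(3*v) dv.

Use the identity sin(2*v)cos(3*v) = [sin(5*v) + sin(-v)]/2.
An antiderivative is F(v) = 3*cos(v)/2 - 3*cos(5*v)/10.
Then F(pi/8) - F(0) = (3*sqrt(2 - sqrt(2))/20 + 3*sqrt(sqrt(2) + 2)/4) - (6/5) = -6/5 + 3*sqrt(2 - sqrt(2))/20 + 3*sqrt(sqrt(2) + 2)/4.

-6/5 + 3*sqrt(2 - sqrt(2))/20 + 3*sqrt(sqrt(2) + 2)/4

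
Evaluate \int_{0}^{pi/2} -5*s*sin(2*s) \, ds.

-5*pi/4

Integrate by parts once (u = s, dv = -5*sin(2*s) ds).
An antiderivative is F(s) = 5*s*cos(2*s)/2 - 5*sin(2*s)/4.
Then F(pi/2) - F(0) = (-5*pi/4) - (0) = -5*pi/4.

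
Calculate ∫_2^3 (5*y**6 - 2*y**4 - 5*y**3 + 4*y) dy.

184109/140

By the power rule, an antiderivative is F(y) = 5*y**7/7 - 2*y**5/5 - 5*y**4/4 + 2*y**2.
Then F(3) - F(2) = (193437/140) - (2332/35) = 184109/140.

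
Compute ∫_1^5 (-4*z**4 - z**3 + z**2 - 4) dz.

-39448/15

By the power rule, an antiderivative is F(z) = -4*z**5/5 - z**4/4 + z**3/3 - 4*z.
Then F(5) - F(1) = (-31615/12) - (-283/60) = -39448/15.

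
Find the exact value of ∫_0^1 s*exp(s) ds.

Integrate by parts once (u = s, dv = exp(s) ds).
An antiderivative is F(s) = (s - 1)*exp(s).
Then F(1) - F(0) = (0) - (-1) = 1.

1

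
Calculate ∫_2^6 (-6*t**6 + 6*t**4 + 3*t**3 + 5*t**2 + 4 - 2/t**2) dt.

By the power rule, an antiderivative is F(t) = -6*t**7/7 + 6*t**5/5 + 3*t**4/4 + 5*t**3/3 + 4*t + 2/t.
Then F(6) - F(2) = (-24072049/105) - (-3883/105) = -8022722/35.

-8022722/35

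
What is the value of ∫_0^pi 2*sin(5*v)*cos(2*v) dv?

20/21

Use the identity sin(5*v)cos(2*v) = [sin(7*v) + sin(3*v)]/2.
An antiderivative is F(v) = -cos(3*v)/3 - cos(7*v)/7.
Then F(pi) - F(0) = (10/21) - (-10/21) = 20/21.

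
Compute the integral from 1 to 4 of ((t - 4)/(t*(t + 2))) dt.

Factor the denominator: t**2 + 2*t = (t + 2)t.
Partial fractions: (t - 4)/(t*(t + 2)) = 3/(t + 2) - 2/t.
An antiderivative is F(t) = -2*log(t) + 3*log(t + 2).
Then F(4) - F(1) = (log(27/2)) - (log(27)) = -log(2).

-log(2)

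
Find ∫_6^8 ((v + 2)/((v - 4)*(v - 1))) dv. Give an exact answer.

log(20/7)

Factor the denominator: v**2 - 5*v + 4 = (v - 1)(v - 4).
Partial fractions: (v + 2)/((v - 4)*(v - 1)) = -1/(v - 1) + 2/(v - 4).
An antiderivative is F(v) = 2*log(v - 4) - log(v - 1).
Then F(8) - F(6) = (log(16/7)) - (log(4/5)) = log(20/7).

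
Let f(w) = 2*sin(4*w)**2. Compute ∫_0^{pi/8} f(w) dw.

Use the identity sin^2(4*w) = (1 - cos(8*w))/2.
An antiderivative is F(w) = w - sin(8*w)/8.
Then F(pi/8) - F(0) = (pi/8) - (0) = pi/8.

pi/8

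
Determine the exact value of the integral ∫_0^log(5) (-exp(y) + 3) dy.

-4 + 3*log(5)

An antiderivative is F(y) = 3*y - exp(y).
Then F(log(5)) - F(0) = (-5 + 3*log(5)) - (-1) = -4 + 3*log(5).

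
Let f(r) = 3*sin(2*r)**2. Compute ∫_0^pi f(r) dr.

Use the identity sin^2(2*r) = (1 - cos(4*r))/2.
An antiderivative is F(r) = 3*r/2 - 3*sin(4*r)/8.
Then F(pi) - F(0) = (3*pi/2) - (0) = 3*pi/2.

3*pi/2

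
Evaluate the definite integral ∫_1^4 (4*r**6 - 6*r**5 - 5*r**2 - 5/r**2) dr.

By the power rule, an antiderivative is F(r) = 4*r**7/7 - r**6 - 5*r**3/3 + 5/r.
Then F(4) - F(1) = (433513/84) - (61/21) = 144423/28.

144423/28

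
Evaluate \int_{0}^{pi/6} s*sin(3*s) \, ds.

Integrate by parts once (u = s, dv = sin(3*s) ds).
An antiderivative is F(s) = -s*cos(3*s)/3 + sin(3*s)/9.
Then F(pi/6) - F(0) = (1/9) - (0) = 1/9.

1/9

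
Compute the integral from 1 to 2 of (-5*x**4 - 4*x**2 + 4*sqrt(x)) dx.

By the power rule, an antiderivative is F(x) = -x**5 + 8*x**(3/2)/3 - 4*x**3/3.
Then F(2) - F(1) = (-128/3 + 16*sqrt(2)/3) - (1/3) = -43 + 16*sqrt(2)/3.

-43 + 16*sqrt(2)/3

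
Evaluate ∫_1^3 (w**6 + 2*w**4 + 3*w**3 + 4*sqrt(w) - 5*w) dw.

8*sqrt(3) + 46874/105

By the power rule, an antiderivative is F(w) = w**7/7 + 2*w**5/5 + 3*w**4/4 + 8*w**(3/2)/3 - 5*w**2/2.
Then F(3) - F(1) = (8*sqrt(3) + 62703/140) - (613/420) = 8*sqrt(3) + 46874/105.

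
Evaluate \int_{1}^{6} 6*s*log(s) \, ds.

Integrate by parts once (u = ln s, dv = 6*s ds).
An antiderivative is F(s) = 3*s**2*(2*log(s) - 1)/2.
Then F(6) - F(1) = (-54 + 108*log(2) + 108*log(3)) - (-3/2) = -105/2 + 108*log(2) + 108*log(3).

-105/2 + 108*log(2) + 108*log(3)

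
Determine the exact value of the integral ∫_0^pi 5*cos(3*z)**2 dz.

5*pi/2

Use the identity cos^2(3*z) = (1 + cos(6*z))/2.
An antiderivative is F(z) = 5*z/2 + 5*sin(6*z)/12.
Then F(pi) - F(0) = (5*pi/2) - (0) = 5*pi/2.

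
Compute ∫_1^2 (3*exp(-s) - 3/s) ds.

-3*log(2) - 3*exp(-2) + 3*exp(-1)

An antiderivative is F(s) = -3*log(s) - 3*exp(-s).
Then F(2) - F(1) = (-3*log(2) - 3*exp(-2)) - (-3*exp(-1)) = -3*log(2) - 3*exp(-2) + 3*exp(-1).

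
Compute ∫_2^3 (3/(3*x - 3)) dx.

An antiderivative is F(x) = log(3*x - 3).
Then F(3) - F(2) = (log(6)) - (log(3)) = log(2).

log(2)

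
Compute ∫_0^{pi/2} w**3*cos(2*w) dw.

Integrate by parts 3 times (u = w^3, dv = cos(2*w) dw).
An antiderivative is F(w) = w**3*sin(2*w)/2 + 3*w**2*cos(2*w)/4 - 3*w*sin(2*w)/4 - 3*cos(2*w)/8.
Then F(pi/2) - F(0) = (3/8 - 3*pi**2/16) - (-3/8) = 3/4 - 3*pi**2/16.

3/4 - 3*pi**2/16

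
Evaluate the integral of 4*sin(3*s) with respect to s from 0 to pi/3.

8/3

An antiderivative is F(s) = -4*cos(3*s)/3.
Then F(pi/3) - F(0) = (4/3) - (-4/3) = 8/3.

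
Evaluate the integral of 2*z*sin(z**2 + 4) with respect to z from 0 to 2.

cos(4) - cos(8)

Let u = z**2 + 4, so du = 2*z dz. When z = 0, u = 4; when z = 2, u = 8.
The integral becomes ∫ sin(u) du from 4 to 8, with antiderivative -cos(u).
Back in z: F(z) = -cos(z**2 + 4).
Then F(2) - F(0) = (-cos(8)) - (-cos(4)) = cos(4) - cos(8).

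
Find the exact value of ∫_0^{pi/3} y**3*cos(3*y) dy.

4/27 - pi**2/27

Integrate by parts 3 times (u = y^3, dv = cos(3*y) dy).
An antiderivative is F(y) = y**3*sin(3*y)/3 + y**2*cos(3*y)/3 - 2*y*sin(3*y)/9 - 2*cos(3*y)/27.
Then F(pi/3) - F(0) = (2/27 - pi**2/27) - (-2/27) = 4/27 - pi**2/27.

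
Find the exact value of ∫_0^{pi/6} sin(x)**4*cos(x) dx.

1/160

Let u = sin(x), so du = cos(x) dx. When x = 0, u = 0; when x = pi/6, u = 1/2.
The integral becomes ∫ u**4 du from 0 to 1/2, with antiderivative u**5/5.
Back in x: F(x) = sin(x)**5/5.
Then F(pi/6) - F(0) = (1/160) - (0) = 1/160.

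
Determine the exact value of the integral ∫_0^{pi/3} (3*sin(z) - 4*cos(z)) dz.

3/2 - 2*sqrt(3)

An antiderivative is F(z) = -4*sin(z) - 3*cos(z).
Then F(pi/3) - F(0) = (-2*sqrt(3) - 3/2) - (-3) = 3/2 - 2*sqrt(3).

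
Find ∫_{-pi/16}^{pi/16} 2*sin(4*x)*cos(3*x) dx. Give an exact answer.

0

Use the identity sin(4*x)cos(3*x) = [sin(7*x) + sin(x)]/2.
An antiderivative is F(x) = -cos(x) - cos(7*x)/7.
Then F(pi/16) - F(-pi/16) = (-cos(pi/16) - sin(pi/16)/7) - (-cos(pi/16) - sin(pi/16)/7) = 0.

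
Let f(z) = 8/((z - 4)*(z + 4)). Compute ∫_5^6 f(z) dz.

log(9/5)

Factor the denominator: z**2 - 16 = (z + 4)(z - 4).
Partial fractions: 8/((z - 4)*(z + 4)) = -1/(z + 4) + 1/(z - 4).
An antiderivative is F(z) = log(z - 4) - log(z + 4).
Then F(6) - F(5) = (-log(5)) - (-log(9)) = log(9/5).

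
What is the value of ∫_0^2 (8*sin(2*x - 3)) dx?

Let u = 2*x - 3, so du = 2 dx. When x = 0, u = -3; when x = 2, u = 1.
The integral becomes 4·∫ sin(u) du from -3 to 1, with antiderivative -4*cos(u).
Back in x: F(x) = -4*cos(2*x - 3).
Then F(2) - F(0) = (-4*cos(1)) - (-4*cos(3)) = 4*cos(3) - 4*cos(1).

4*cos(3) - 4*cos(1)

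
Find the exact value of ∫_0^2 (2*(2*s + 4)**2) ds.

448/3

Let u = 2*s + 4, so du = 2 ds. When s = 0, u = 4; when s = 2, u = 8.
The integral becomes ∫ u**2 du from 4 to 8, with antiderivative u**3/3.
Back in s: F(s) = (2*s + 4)**3/3.
Then F(2) - F(0) = (512/3) - (64/3) = 448/3.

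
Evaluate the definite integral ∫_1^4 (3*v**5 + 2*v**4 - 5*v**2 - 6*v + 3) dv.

By the power rule, an antiderivative is F(v) = v**6/2 + 2*v**5/5 - 5*v**3/3 - 3*v**2 + 3*v.
Then F(4) - F(1) = (34724/15) - (-23/30) = 23157/10.

23157/10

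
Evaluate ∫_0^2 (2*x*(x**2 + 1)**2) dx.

Let u = x**2 + 1, so du = 2*x dx. When x = 0, u = 1; when x = 2, u = 5.
The integral becomes ∫ u**2 du from 1 to 5, with antiderivative u**3/3.
Back in x: F(x) = (x**2 + 1)**3/3.
Then F(2) - F(0) = (125/3) - (1/3) = 124/3.

124/3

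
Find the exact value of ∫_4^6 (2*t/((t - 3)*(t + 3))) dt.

Factor the denominator: t**2 - 9 = (t + 3)(t - 3).
Partial fractions: 2*t/((t - 3)*(t + 3)) = 1/(t + 3) + 1/(t - 3).
An antiderivative is F(t) = log(t - 3) + log(t + 3).
Then F(6) - F(4) = (log(27)) - (log(7)) = log(27/7).

log(27/7)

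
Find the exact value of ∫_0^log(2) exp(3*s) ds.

7/3

Let u = exp(s), so du = exp(s) ds. When s = 0, u = 1; when s = log(2), u = 2.
The integral becomes ∫ u**2 du from 1 to 2, with antiderivative u**3/3.
Back in s: F(s) = exp(3*s)/3.
Then F(log(2)) - F(0) = (8/3) - (1/3) = 7/3.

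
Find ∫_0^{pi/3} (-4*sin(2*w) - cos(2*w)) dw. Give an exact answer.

-3 - sqrt(3)/4

An antiderivative is F(w) = -sin(2*w)/2 + 2*cos(2*w).
Then F(pi/3) - F(0) = (-1 - sqrt(3)/4) - (2) = -3 - sqrt(3)/4.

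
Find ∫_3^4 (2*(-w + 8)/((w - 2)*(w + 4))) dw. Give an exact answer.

-10*log(2) + 4*log(7)

Factor the denominator: w**2 + 2*w - 8 = (w + 4)(w - 2).
Partial fractions: 2*(-w + 8)/((w - 2)*(w + 4)) = -4/(w + 4) + 2/(w - 2).
An antiderivative is F(w) = 2*log(w - 2) - 4*log(w + 4).
Then F(4) - F(3) = (-10*log(2)) - (-4*log(7)) = -10*log(2) + 4*log(7).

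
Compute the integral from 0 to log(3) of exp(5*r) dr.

242/5

Let u = exp(r), so du = exp(r) dr. When r = 0, u = 1; when r = log(3), u = 3.
The integral becomes ∫ u**4 du from 1 to 3, with antiderivative u**5/5.
Back in r: F(r) = exp(5*r)/5.
Then F(log(3)) - F(0) = (243/5) - (1/5) = 242/5.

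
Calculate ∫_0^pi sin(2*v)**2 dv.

pi/2

Use the identity sin^2(2*v) = (1 - cos(4*v))/2.
An antiderivative is F(v) = v/2 - sin(4*v)/8.
Then F(pi) - F(0) = (pi/2) - (0) = pi/2.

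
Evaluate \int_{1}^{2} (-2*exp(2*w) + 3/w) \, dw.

An antiderivative is F(w) = -exp(2*w) + 3*log(w).
Then F(2) - F(1) = (-exp(4) + log(8)) - (-exp(2)) = -exp(4) + log(8) + exp(2).

-exp(4) + log(8) + exp(2)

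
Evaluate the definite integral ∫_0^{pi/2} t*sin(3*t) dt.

-1/9

Integrate by parts once (u = t, dv = sin(3*t) dt).
An antiderivative is F(t) = -t*cos(3*t)/3 + sin(3*t)/9.
Then F(pi/2) - F(0) = (-1/9) - (0) = -1/9.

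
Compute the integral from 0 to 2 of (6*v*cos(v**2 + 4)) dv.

-3*sin(4) + 3*sin(8)

Let u = v**2 + 4, so du = 2*v dv. When v = 0, u = 4; when v = 2, u = 8.
The integral becomes 3·∫ cos(u) du from 4 to 8, with antiderivative 3*sin(u).
Back in v: F(v) = 3*sin(v**2 + 4).
Then F(2) - F(0) = (3*sin(8)) - (3*sin(4)) = -3*sin(4) + 3*sin(8).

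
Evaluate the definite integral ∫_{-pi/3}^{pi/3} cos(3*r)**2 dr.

Use the identity cos^2(3*r) = (1 + cos(6*r))/2.
An antiderivative is F(r) = r/2 + sin(6*r)/12.
Then F(pi/3) - F(-pi/3) = (pi/6) - (-pi/6) = pi/3.

pi/3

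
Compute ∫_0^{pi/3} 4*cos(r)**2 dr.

sqrt(3)/2 + 2*pi/3

Use the identity cos^2(r) = (1 + cos(2*r))/2.
An antiderivative is F(r) = 2*r + sin(2*r).
Then F(pi/3) - F(0) = (sqrt(3)/2 + 2*pi/3) - (0) = sqrt(3)/2 + 2*pi/3.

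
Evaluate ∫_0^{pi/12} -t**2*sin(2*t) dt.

-sqrt(3)/8 - pi/48 + sqrt(3)*pi**2/576 + 1/4

Integrate by parts twice (u = t^2, dv = -sin(2*t) dt).
An antiderivative is F(t) = t**2*cos(2*t)/2 - t*sin(2*t)/2 - cos(2*t)/4.
Then F(pi/12) - F(0) = (-sqrt(3)/8 - pi/48 + sqrt(3)*pi**2/576) - (-1/4) = -sqrt(3)/8 - pi/48 + sqrt(3)*pi**2/576 + 1/4.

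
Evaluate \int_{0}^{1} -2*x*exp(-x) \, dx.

Integrate by parts once (u = x, dv = -2*exp(-x) dx).
An antiderivative is F(x) = (2*x + 2)*exp(-x).
Then F(1) - F(0) = (4*exp(-1)) - (2) = -2 + 4*exp(-1).

-2 + 4*exp(-1)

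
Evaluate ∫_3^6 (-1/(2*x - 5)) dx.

-log(7)/2

An antiderivative is F(x) = -log(2*x - 5)/2.
Then F(6) - F(3) = (-log(7)/2) - (0) = -log(7)/2.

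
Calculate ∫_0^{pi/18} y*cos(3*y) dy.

Integrate by parts once (u = y, dv = cos(3*y) dy).
An antiderivative is F(y) = y*sin(3*y)/3 + cos(3*y)/9.
Then F(pi/18) - F(0) = (pi/108 + sqrt(3)/18) - (1/9) = -1/9 + pi/108 + sqrt(3)/18.

-1/9 + pi/108 + sqrt(3)/18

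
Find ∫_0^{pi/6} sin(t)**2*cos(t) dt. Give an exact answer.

Let u = sin(t), so du = cos(t) dt. When t = 0, u = 0; when t = pi/6, u = 1/2.
The integral becomes ∫ u**2 du from 0 to 1/2, with antiderivative u**3/3.
Back in t: F(t) = sin(t)**3/3.
Then F(pi/6) - F(0) = (1/24) - (0) = 1/24.

1/24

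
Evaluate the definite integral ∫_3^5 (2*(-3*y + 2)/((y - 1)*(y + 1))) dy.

-5*log(3) + 4*log(2)

Factor the denominator: y**2 - 1 = (y + 1)(y - 1).
Partial fractions: 2*(-3*y + 2)/((y - 1)*(y + 1)) = -5/(y + 1) - 1/(y - 1).
An antiderivative is F(y) = -log(y - 1) - 5*log(y + 1).
Then F(5) - F(3) = (-5*log(3) - 7*log(2)) - (-11*log(2)) = -5*log(3) + 4*log(2).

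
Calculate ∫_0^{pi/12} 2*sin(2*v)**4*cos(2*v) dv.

Let u = sin(2*v), so du = 2*cos(2*v) dv. When v = 0, u = 0; when v = pi/12, u = 1/2.
The integral becomes ∫ u**4 du from 0 to 1/2, with antiderivative u**5/5.
Back in v: F(v) = sin(2*v)**5/5.
Then F(pi/12) - F(0) = (1/160) - (0) = 1/160.

1/160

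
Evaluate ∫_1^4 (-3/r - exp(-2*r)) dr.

An antiderivative is F(r) = -3*log(r) + exp(-2*r)/2.
Then F(4) - F(1) = (-6*log(2) + exp(-8)/2) - (exp(-2)/2) = (-12*exp(8)*log(2) - exp(6) + 1)*exp(-8)/2.

(-12*exp(8)*log(2) - exp(6) + 1)*exp(-8)/2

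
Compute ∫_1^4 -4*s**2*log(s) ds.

28 - 512*log(2)/3

Integrate by parts once (u = ln s, dv = -4*s**2 ds).
An antiderivative is F(s) = -4*s**3*(3*log(s) - 1)/9.
Then F(4) - F(1) = (256/9 - 512*log(2)/3) - (4/9) = 28 - 512*log(2)/3.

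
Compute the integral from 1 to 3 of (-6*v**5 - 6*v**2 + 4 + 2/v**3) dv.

-6940/9

By the power rule, an antiderivative is F(v) = -v**6 - 2*v**3 + 4*v - 1/v**2.
Then F(3) - F(1) = (-6940/9) - (0) = -6940/9.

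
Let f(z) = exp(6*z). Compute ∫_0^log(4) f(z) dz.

Let u = exp(z), so du = exp(z) dz. When z = 0, u = 1; when z = log(4), u = 4.
The integral becomes ∫ u**5 du from 1 to 4, with antiderivative u**6/6.
Back in z: F(z) = exp(6*z)/6.
Then F(log(4)) - F(0) = (2048/3) - (1/6) = 1365/2.

1365/2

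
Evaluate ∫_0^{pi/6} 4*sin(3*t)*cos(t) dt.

Use the identity sin(3*t)cos(t) = [sin(4*t) + sin(2*t)]/2.
An antiderivative is F(t) = -cos(2*t) - cos(4*t)/2.
Then F(pi/6) - F(0) = (-1/4) - (-3/2) = 5/4.

5/4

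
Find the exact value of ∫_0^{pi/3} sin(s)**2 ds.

-sqrt(3)/8 + pi/6

Use the identity sin^2(s) = (1 - cos(2*s))/2.
An antiderivative is F(s) = s/2 - sin(2*s)/4.
Then F(pi/3) - F(0) = (-sqrt(3)/8 + pi/6) - (0) = -sqrt(3)/8 + pi/6.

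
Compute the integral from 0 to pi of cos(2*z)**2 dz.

pi/2

Use the identity cos^2(2*z) = (1 + cos(4*z))/2.
An antiderivative is F(z) = z/2 + sin(4*z)/8.
Then F(pi) - F(0) = (pi/2) - (0) = pi/2.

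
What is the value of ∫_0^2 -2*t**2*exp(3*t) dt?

Integrate by parts twice (u = t^2, dv = -2*exp(3*t) dt).
An antiderivative is F(t) = (-18*t**2 + 12*t - 4)*exp(3*t)/27.
Then F(2) - F(0) = (-52*exp(6)/27) - (-4/27) = 4/27 - 52*exp(6)/27.

4/27 - 52*exp(6)/27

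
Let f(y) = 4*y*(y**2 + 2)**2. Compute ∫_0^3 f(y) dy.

882

Let u = y**2 + 2, so du = 2*y dy. When y = 0, u = 2; when y = 3, u = 11.
The integral becomes 2·∫ u**2 du from 2 to 11, with antiderivative 2*u**3/3.
Back in y: F(y) = 2*(y**2 + 2)**3/3.
Then F(3) - F(0) = (2662/3) - (16/3) = 882.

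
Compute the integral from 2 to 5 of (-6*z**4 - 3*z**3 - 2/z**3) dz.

-104214/25

By the power rule, an antiderivative is F(z) = -6*z**5/5 - 3*z**4/4 + z**(-2).
Then F(5) - F(2) = (-421871/100) - (-1003/20) = -104214/25.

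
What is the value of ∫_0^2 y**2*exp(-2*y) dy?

Integrate by parts twice (u = y^2, dv = exp(-2*y) dy).
An antiderivative is F(y) = (-2*y**2 - 2*y - 1)*exp(-2*y)/4.
Then F(2) - F(0) = (-13*exp(-4)/4) - (-1/4) = (-13 + exp(4))*exp(-4)/4.

(-13 + exp(4))*exp(-4)/4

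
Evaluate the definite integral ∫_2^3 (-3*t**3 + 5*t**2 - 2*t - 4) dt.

By the power rule, an antiderivative is F(t) = -3*t**4/4 + 5*t**3/3 - t**2 - 4*t.
Then F(3) - F(2) = (-147/4) - (-32/3) = -313/12.

-313/12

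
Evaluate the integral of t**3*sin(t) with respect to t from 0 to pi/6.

-3 - sqrt(3)*pi**3/432 + pi**2/24 + sqrt(3)*pi/2

Integrate by parts 3 times (u = t^3, dv = sin(t) dt).
An antiderivative is F(t) = -t**3*cos(t) + 3*t**2*sin(t) + 6*t*cos(t) - 6*sin(t).
Then F(pi/6) - F(0) = (-3 - sqrt(3)*pi**3/432 + pi**2/24 + sqrt(3)*pi/2) - (0) = -3 - sqrt(3)*pi**3/432 + pi**2/24 + sqrt(3)*pi/2.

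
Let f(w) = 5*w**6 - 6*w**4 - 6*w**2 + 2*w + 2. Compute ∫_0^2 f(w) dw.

1576/35

By the power rule, an antiderivative is F(w) = 5*w**7/7 - 6*w**5/5 - 2*w**3 + w**2 + 2*w.
Then F(2) - F(0) = (1576/35) - (0) = 1576/35.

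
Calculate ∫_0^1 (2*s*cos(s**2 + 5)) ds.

sin(6) - sin(5)

Let u = s**2 + 5, so du = 2*s ds. When s = 0, u = 5; when s = 1, u = 6.
The integral becomes ∫ cos(u) du from 5 to 6, with antiderivative sin(u).
Back in s: F(s) = sin(s**2 + 5).
Then F(1) - F(0) = (sin(6)) - (sin(5)) = sin(6) - sin(5).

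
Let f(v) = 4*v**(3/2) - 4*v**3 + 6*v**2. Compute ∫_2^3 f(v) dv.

By the power rule, an antiderivative is F(v) = 8*v**(5/2)/5 - v**4 + 2*v**3.
Then F(3) - F(2) = (-27 + 72*sqrt(3)/5) - (32*sqrt(2)/5) = -27 - 32*sqrt(2)/5 + 72*sqrt(3)/5.

-27 - 32*sqrt(2)/5 + 72*sqrt(3)/5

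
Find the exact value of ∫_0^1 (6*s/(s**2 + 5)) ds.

Let u = s**2 + 5, so du = 2*s ds. When s = 0, u = 5; when s = 1, u = 6.
The integral becomes 3·∫ 1/u du from 5 to 6, with antiderivative 3*log(u).
Back in s: F(s) = 3*log(s**2 + 5).
Then F(1) - F(0) = (3*log(2) + 3*log(3)) - (3*log(5)) = -3*log(5) + 3*log(2) + 3*log(3).

-3*log(5) + 3*log(2) + 3*log(3)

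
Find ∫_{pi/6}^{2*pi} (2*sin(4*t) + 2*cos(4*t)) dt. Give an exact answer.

-3/4 - sqrt(3)/4

An antiderivative is F(t) = sin(4*t)/2 - cos(4*t)/2.
Then F(2*pi) - F(pi/6) = (-1/2) - (1/4 + sqrt(3)/4) = -3/4 - sqrt(3)/4.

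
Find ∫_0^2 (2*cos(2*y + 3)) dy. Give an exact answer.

Let u = 2*y + 3, so du = 2 dy. When y = 0, u = 3; when y = 2, u = 7.
The integral becomes ∫ cos(u) du from 3 to 7, with antiderivative sin(u).
Back in y: F(y) = sin(2*y + 3).
Then F(2) - F(0) = (sin(7)) - (sin(3)) = -sin(3) + sin(7).

-sin(3) + sin(7)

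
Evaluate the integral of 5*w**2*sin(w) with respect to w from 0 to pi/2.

-10 + 5*pi

Integrate by parts twice (u = w^2, dv = 5*sin(w) dw).
An antiderivative is F(w) = -5*w**2*cos(w) + 10*w*sin(w) + 10*cos(w).
Then F(pi/2) - F(0) = (5*pi) - (10) = -10 + 5*pi.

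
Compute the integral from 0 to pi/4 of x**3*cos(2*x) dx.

Integrate by parts 3 times (u = x^3, dv = cos(2*x) dx).
An antiderivative is F(x) = x**3*sin(2*x)/2 + 3*x**2*cos(2*x)/4 - 3*x*sin(2*x)/4 - 3*cos(2*x)/8.
Then F(pi/4) - F(0) = (pi*(-24 + pi**2)/128) - (-3/8) = -3*pi/16 + pi**3/128 + 3/8.

-3*pi/16 + pi**3/128 + 3/8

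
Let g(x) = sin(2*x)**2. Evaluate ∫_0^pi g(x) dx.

pi/2

Use the identity sin^2(2*x) = (1 - cos(4*x))/2.
An antiderivative is F(x) = x/2 - sin(4*x)/8.
Then F(pi) - F(0) = (pi/2) - (0) = pi/2.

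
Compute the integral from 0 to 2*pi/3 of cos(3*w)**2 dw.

Use the identity cos^2(3*w) = (1 + cos(6*w))/2.
An antiderivative is F(w) = w/2 + sin(6*w)/12.
Then F(2*pi/3) - F(0) = (pi/3) - (0) = pi/3.

pi/3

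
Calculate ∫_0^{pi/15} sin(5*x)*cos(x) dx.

Use the identity sin(5*x)cos(x) = [sin(6*x) + sin(4*x)]/2.
An antiderivative is F(x) = -cos(4*x)/8 - cos(6*x)/12.
Then F(pi/15) - F(0) = (-sqrt(6*sqrt(5) + 30)/64 - sqrt(5)/192 + 1/192) - (-5/24) = -sqrt(6*sqrt(5) + 30)/64 - sqrt(5)/192 + 41/192.

-sqrt(6*sqrt(5) + 30)/64 - sqrt(5)/192 + 41/192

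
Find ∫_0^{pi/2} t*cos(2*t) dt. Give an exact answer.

-1/2

Integrate by parts once (u = t, dv = cos(2*t) dt).
An antiderivative is F(t) = t*sin(2*t)/2 + cos(2*t)/4.
Then F(pi/2) - F(0) = (-1/4) - (1/4) = -1/2.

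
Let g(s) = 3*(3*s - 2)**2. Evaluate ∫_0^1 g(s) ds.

Let u = 3*s - 2, so du = 3 ds. When s = 0, u = -2; when s = 1, u = 1.
The integral becomes ∫ u**2 du from -2 to 1, with antiderivative u**3/3.
Back in s: F(s) = (3*s - 2)**3/3.
Then F(1) - F(0) = (1/3) - (-8/3) = 3.

3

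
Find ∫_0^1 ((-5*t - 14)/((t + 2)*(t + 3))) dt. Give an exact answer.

Factor the denominator: t**2 + 5*t + 6 = (t + 3)(t + 2).
Partial fractions: (-5*t - 14)/((t + 2)*(t + 3)) = -1/(t + 3) - 4/(t + 2).
An antiderivative is F(t) = -4*log(t + 2) - log(t + 3).
Then F(1) - F(0) = (-4*log(3) - 2*log(2)) - (-log(48)) = log(4/27).

log(4/27)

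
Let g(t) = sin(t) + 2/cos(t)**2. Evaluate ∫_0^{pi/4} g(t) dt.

An antiderivative is F(t) = -cos(t) + 2*tan(t).
Then F(pi/4) - F(0) = (2 - sqrt(2)/2) - (-1) = 3 - sqrt(2)/2.

3 - sqrt(2)/2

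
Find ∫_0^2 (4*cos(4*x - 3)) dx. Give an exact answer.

Let u = 4*x - 3, so du = 4 dx. When x = 0, u = -3; when x = 2, u = 5.
The integral becomes ∫ cos(u) du from -3 to 5, with antiderivative sin(u).
Back in x: F(x) = sin(4*x - 3).
Then F(2) - F(0) = (sin(5)) - (-sin(3)) = sin(5) + sin(3).

sin(5) + sin(3)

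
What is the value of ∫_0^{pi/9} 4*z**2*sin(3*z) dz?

-4/27 - 2*pi**2/243 + 4*sqrt(3)*pi/81

Integrate by parts twice (u = z^2, dv = 4*sin(3*z) dz).
An antiderivative is F(z) = -4*z**2*cos(3*z)/3 + 8*z*sin(3*z)/9 + 8*cos(3*z)/27.
Then F(pi/9) - F(0) = (-2*pi**2/243 + 4/27 + 4*sqrt(3)*pi/81) - (8/27) = -4/27 - 2*pi**2/243 + 4*sqrt(3)*pi/81.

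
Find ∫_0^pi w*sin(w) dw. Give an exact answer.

pi

Integrate by parts once (u = w, dv = sin(w) dw).
An antiderivative is F(w) = -w*cos(w) + sin(w).
Then F(pi) - F(0) = (pi) - (0) = pi.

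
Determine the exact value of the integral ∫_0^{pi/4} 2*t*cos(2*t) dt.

-1/2 + pi/4

Integrate by parts once (u = t, dv = 2*cos(2*t) dt).
An antiderivative is F(t) = t*sin(2*t) + cos(2*t)/2.
Then F(pi/4) - F(0) = (pi/4) - (1/2) = -1/2 + pi/4.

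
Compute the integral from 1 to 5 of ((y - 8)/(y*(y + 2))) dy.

-4*log(5) - 5*log(3) + 5*log(7)

Factor the denominator: y**2 + 2*y = (y + 2)y.
Partial fractions: (y - 8)/(y*(y + 2)) = 5/(y + 2) - 4/y.
An antiderivative is F(y) = -4*log(y) + 5*log(y + 2).
Then F(5) - F(1) = (-4*log(5) + 5*log(7)) - (5*log(3)) = -4*log(5) - 5*log(3) + 5*log(7).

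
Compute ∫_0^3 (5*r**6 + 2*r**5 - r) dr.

25209/14

By the power rule, an antiderivative is F(r) = 5*r**7/7 + r**6/3 - r**2/2.
Then F(3) - F(0) = (25209/14) - (0) = 25209/14.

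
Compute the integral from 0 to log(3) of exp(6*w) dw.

Let u = exp(w), so du = exp(w) dw. When w = 0, u = 1; when w = log(3), u = 3.
The integral becomes ∫ u**5 du from 1 to 3, with antiderivative u**6/6.
Back in w: F(w) = exp(6*w)/6.
Then F(log(3)) - F(0) = (243/2) - (1/6) = 364/3.

364/3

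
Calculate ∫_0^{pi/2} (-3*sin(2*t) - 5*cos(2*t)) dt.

An antiderivative is F(t) = -5*sin(2*t)/2 + 3*cos(2*t)/2.
Then F(pi/2) - F(0) = (-3/2) - (3/2) = -3.

-3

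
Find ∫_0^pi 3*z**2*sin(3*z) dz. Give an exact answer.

-4/9 + pi**2

Integrate by parts twice (u = z^2, dv = 3*sin(3*z) dz).
An antiderivative is F(z) = -z**2*cos(3*z) + 2*z*sin(3*z)/3 + 2*cos(3*z)/9.
Then F(pi) - F(0) = (-2/9 + pi**2) - (2/9) = -4/9 + pi**2.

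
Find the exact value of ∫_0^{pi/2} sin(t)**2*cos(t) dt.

Let u = sin(t), so du = cos(t) dt. When t = 0, u = 0; when t = pi/2, u = 1.
The integral becomes ∫ u**2 du from 0 to 1, with antiderivative u**3/3.
Back in t: F(t) = sin(t)**3/3.
Then F(pi/2) - F(0) = (1/3) - (0) = 1/3.

1/3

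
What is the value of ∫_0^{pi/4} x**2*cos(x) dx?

sqrt(2)*(-32 + pi**2 + 8*pi)/32

Integrate by parts twice (u = x^2, dv = cos(x) dx).
An antiderivative is F(x) = x**2*sin(x) + 2*x*cos(x) - 2*sin(x).
Then F(pi/4) - F(0) = (sqrt(2)*(-32 + pi**2 + 8*pi)/32) - (0) = sqrt(2)*(-32 + pi**2 + 8*pi)/32.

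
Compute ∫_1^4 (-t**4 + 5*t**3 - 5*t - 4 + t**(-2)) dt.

By the power rule, an antiderivative is F(t) = -t**5/5 + 5*t**4/4 - 5*t**2/2 - 4*t - 1/t.
Then F(4) - F(1) = (1179/20) - (-129/20) = 327/5.

327/5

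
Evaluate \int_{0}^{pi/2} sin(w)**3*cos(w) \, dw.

Let u = sin(w), so du = cos(w) dw. When w = 0, u = 0; when w = pi/2, u = 1.
The integral becomes ∫ u**3 du from 0 to 1, with antiderivative u**4/4.
Back in w: F(w) = sin(w)**4/4.
Then F(pi/2) - F(0) = (1/4) - (0) = 1/4.

1/4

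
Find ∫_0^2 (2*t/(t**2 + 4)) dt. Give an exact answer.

log(2)

Let u = t**2 + 4, so du = 2*t dt. When t = 0, u = 4; when t = 2, u = 8.
The integral becomes ∫ 1/u du from 4 to 8, with antiderivative log(u).
Back in t: F(t) = log(t**2 + 4).
Then F(2) - F(0) = (log(8)) - (log(4)) = log(2).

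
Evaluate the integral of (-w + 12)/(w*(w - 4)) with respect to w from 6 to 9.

log(50/27)

Factor the denominator: w**2 - 4*w = w(w - 4).
Partial fractions: (-w + 12)/(w*(w - 4)) = -3/w + 2/(w - 4).
An antiderivative is F(w) = -3*log(w) + 2*log(w - 4).
Then F(9) - F(6) = (-6*log(3) + 2*log(5)) - (-log(54)) = log(50/27).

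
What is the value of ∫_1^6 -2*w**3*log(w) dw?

Integrate by parts once (u = ln w, dv = -2*w**3 dw).
An antiderivative is F(w) = -w**4*(4*log(w) - 1)/8.
Then F(6) - F(1) = (-648*log(3) - 648*log(2) + 162) - (1/8) = -648*log(3) - 648*log(2) + 1295/8.

-648*log(3) - 648*log(2) + 1295/8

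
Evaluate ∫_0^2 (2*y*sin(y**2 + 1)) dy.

Let u = y**2 + 1, so du = 2*y dy. When y = 0, u = 1; when y = 2, u = 5.
The integral becomes ∫ sin(u) du from 1 to 5, with antiderivative -cos(u).
Back in y: F(y) = -cos(y**2 + 1).
Then F(2) - F(0) = (-cos(5)) - (-cos(1)) = -cos(5) + cos(1).

-cos(5) + cos(1)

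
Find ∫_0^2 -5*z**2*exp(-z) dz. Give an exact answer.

Integrate by parts twice (u = z^2, dv = -5*exp(-z) dz).
An antiderivative is F(z) = (5*z**2 + 10*z + 10)*exp(-z).
Then F(2) - F(0) = (50*exp(-2)) - (10) = -10 + 50*exp(-2).

-10 + 50*exp(-2)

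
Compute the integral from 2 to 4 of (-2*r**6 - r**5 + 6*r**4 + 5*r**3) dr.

By the power rule, an antiderivative is F(r) = -2*r**7/7 - r**6/6 + 6*r**5/5 + 5*r**4/4.
Then F(4) - F(2) = (-400576/105) - (1172/105) = -133916/35.

-133916/35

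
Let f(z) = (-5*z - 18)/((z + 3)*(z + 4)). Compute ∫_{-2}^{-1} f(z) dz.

Factor the denominator: z**2 + 7*z + 12 = (z + 4)(z + 3).
Partial fractions: (-5*z - 18)/((z + 3)*(z + 4)) = -2/(z + 4) - 3/(z + 3).
An antiderivative is F(z) = -3*log(z + 3) - 2*log(z + 4).
Then F(-1) - F(-2) = (-log(72)) - (-log(4)) = -log(18).

-log(18)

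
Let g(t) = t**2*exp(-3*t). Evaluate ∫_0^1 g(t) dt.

Integrate by parts twice (u = t^2, dv = exp(-3*t) dt).
An antiderivative is F(t) = (-9*t**2 - 6*t - 2)*exp(-3*t)/27.
Then F(1) - F(0) = (-17*exp(-3)/27) - (-2/27) = 2/27 - 17*exp(-3)/27.

2/27 - 17*exp(-3)/27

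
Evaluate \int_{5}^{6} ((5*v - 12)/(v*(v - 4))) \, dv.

Factor the denominator: v**2 - 4*v = v(v - 4).
Partial fractions: (5*v - 12)/(v*(v - 4)) = 3/v + 2/(v - 4).
An antiderivative is F(v) = 3*log(v) + 2*log(v - 4).
Then F(6) - F(5) = (3*log(3) + 5*log(2)) - (3*log(5)) = -3*log(5) + 3*log(3) + 5*log(2).

-3*log(5) + 3*log(3) + 5*log(2)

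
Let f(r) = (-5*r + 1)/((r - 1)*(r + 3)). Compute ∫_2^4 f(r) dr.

-4*log(7) - log(3) + 4*log(5)

Factor the denominator: r**2 + 2*r - 3 = (r + 3)(r - 1).
Partial fractions: (-5*r + 1)/((r - 1)*(r + 3)) = -4/(r + 3) - 1/(r - 1).
An antiderivative is F(r) = -log(r - 1) - 4*log(r + 3).
Then F(4) - F(2) = (-4*log(7) - log(3)) - (-4*log(5)) = -4*log(7) - log(3) + 4*log(5).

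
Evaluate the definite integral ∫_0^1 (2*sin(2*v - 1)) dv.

0

Let u = 2*v - 1, so du = 2 dv. When v = 0, u = -1; when v = 1, u = 1.
The integral becomes ∫ sin(u) du from -1 to 1, with antiderivative -cos(u).
Back in v: F(v) = -cos(2*v - 1).
Then F(1) - F(0) = (-cos(1)) - (-cos(1)) = 0.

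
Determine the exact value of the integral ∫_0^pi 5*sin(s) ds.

An antiderivative is F(s) = -5*cos(s).
Then F(pi) - F(0) = (5) - (-5) = 10.

10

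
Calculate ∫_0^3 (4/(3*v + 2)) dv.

-4*log(2)/3 + 4*log(11)/3

An antiderivative is F(v) = 4*log(3*v + 2)/3.
Then F(3) - F(0) = (4*log(11)/3) - (4*log(2)/3) = -4*log(2)/3 + 4*log(11)/3.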